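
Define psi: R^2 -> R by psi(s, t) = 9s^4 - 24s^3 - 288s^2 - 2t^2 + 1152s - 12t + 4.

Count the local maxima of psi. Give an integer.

1

psi separates as a function of s plus a function of t, so ∇psi=0 decouples.
∂psi/∂s = 36(s - 4)(s - 2)(s + 4) = 0 at s ∈ {-4, 2, 4}; ∂psi/∂t = -4(t + 3) = 0 at t ∈ {-3}.
The Hessian is diagonal: diag(psi_ss, psi_tt). Second derivatives: psi_ss(-4)=1728, psi_ss(2)=-432, psi_ss(4)=576; psi_tt(-3)=-4.
Local maxima occur where both diagonal entries negative: (2, -3). Count: 1.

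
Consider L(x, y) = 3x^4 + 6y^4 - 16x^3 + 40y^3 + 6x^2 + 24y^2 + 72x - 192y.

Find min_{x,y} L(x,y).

-169

L(x,y) separates as P(x) + Q(y), so its minimum is min P + min Q.
P'(x) = 12(x - 3)(x - 2)(x + 1) vanishes at x ∈ {-1, 2, 3}; Q'(y) = 24(y - 1)(y + 2)(y + 4) vanishes at y ∈ {-4, -2, 1}.
Local minima of P (where P''>0): P(-1)=-47, P(3)=81. Local minima of Q: Q(-4)=128, Q(1)=-122.
So the global minimum of L is P(-1) + Q(1) = -47 − 122 = -169, attained at (-1, 1).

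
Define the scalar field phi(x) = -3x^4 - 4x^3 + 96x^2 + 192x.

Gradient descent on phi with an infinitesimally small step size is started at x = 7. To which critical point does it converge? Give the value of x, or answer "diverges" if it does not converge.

phi'(x) = -12(x - 4)(x + 1)(x + 4), so phi'(7) = -3168.
Gradient descent moves in the -phi' direction, i.e. x is increasing.
There is no critical point above x=7, and phi' keeps the same sign, so the iterate runs off to +∞.

diverges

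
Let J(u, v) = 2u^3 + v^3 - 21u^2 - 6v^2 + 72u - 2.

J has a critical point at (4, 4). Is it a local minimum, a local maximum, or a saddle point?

The mixed partial ∂²J/∂u∂v is 0, so the Hessian at any point is diag(J_uu, J_vv) = diag(6(2u - 7), 6(v - 2)).
At (4, 4): H = diag(6, 12).
Both eigenvalues are positive, so H is positive definite: a local minimum.

local minimum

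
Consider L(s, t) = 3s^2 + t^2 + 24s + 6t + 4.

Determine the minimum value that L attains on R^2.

L(s,t) separates as P(s) + Q(t) + 4, so its minimum is min P + min Q + 4.
P'(s) = 6s + 24 vanishes at s ∈ {-4}; Q'(t) = 2(t + 3) vanishes at t ∈ {-3}.
Local minima of P (where P''>0): P(-4)=-48. Local minima of Q: Q(-3)=-9.
So the global minimum of L is P(-4) + Q(-3) + 4 = -48 − 9 + 4 = -53, attained at (-4, -3).

-53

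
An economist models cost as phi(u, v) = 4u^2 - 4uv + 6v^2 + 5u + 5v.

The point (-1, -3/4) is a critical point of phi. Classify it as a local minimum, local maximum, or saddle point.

local minimum

The Hessian of phi is constant: H = [[8, -4], [-4, 12]].
det(H) = 8·12 − (-4)² = 80.
det(H) > 0 and tr(H) = 20 > 0, so H is positive definite and the point is a local minimum.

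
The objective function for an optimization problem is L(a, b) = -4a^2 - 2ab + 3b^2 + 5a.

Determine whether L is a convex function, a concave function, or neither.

L is quadratic, so its Hessian is the constant matrix H = [[-8, -2], [-2, 6]].
det(H) = -52, tr(H) = -2.
det(H) < 0, so H is indefinite: neither convex nor concave.

neither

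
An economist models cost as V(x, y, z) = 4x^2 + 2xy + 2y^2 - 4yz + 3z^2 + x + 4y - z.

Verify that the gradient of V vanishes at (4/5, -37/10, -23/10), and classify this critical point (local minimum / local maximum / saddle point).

∇V = (8x + 2y + 1, 2x + 4y - 4z + 4, -4y + 6z - 1); substituting (4/5, -37/10, -23/10) gives ∇V = (0, 0, 0), so (4/5, -37/10, -23/10) is indeed a critical point.
The Hessian is constant: H = [[8, 2, 0], [2, 4, -4], [0, -4, 6]].
Leading principal minors: Δ₁ = 8, Δ₂ = 28, Δ₃ = 40.
All leading minors are positive, so H is positive definite: a local minimum.

local minimum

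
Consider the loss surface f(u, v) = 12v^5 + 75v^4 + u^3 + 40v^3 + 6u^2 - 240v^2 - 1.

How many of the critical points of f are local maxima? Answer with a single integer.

2

f separates as a function of u plus a function of v, so ∇f=0 decouples.
∂f/∂u = 3u(u + 4) = 0 at u ∈ {-4, 0}; ∂f/∂v = 60v(v - 1)(v + 2)(v + 4) = 0 at v ∈ {-4, -2, 0, 1}.
The Hessian is diagonal: diag(f_uu, f_vv). Second derivatives: f_uu(-4)=-12, f_uu(0)=12; f_vv(-4)=-2400, f_vv(-2)=720, f_vv(0)=-480, f_vv(1)=900.
Local maxima occur where both diagonal entries negative: (-4, -4), (-4, 0). Count: 2.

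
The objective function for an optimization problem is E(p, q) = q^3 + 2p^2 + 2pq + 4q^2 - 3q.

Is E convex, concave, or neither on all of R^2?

neither

The term q^3 is cubic, so the Hessian is not constant.
∂²E/∂q² = 6q + 8, which takes both signs as q varies (negative for sufficiently negative q). A diagonal entry of the Hessian changing sign means the Hessian is neither positive- nor negative-semidefinite on all of R^2.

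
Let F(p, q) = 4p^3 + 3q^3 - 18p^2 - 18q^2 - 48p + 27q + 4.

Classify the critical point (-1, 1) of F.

local maximum

The mixed partial ∂²F/∂p∂q is 0, so the Hessian at any point is diag(F_pp, F_qq) = diag(12(2p - 3), 18(q - 2)).
At (-1, 1): H = diag(-60, -18).
Both eigenvalues are negative, so H is negative definite: a local maximum.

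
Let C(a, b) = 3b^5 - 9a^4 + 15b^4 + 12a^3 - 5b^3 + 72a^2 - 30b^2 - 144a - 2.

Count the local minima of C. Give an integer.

C separates as a function of a plus a function of b, so ∇C=0 decouples.
∂C/∂a = -36(a - 2)(a - 1)(a + 2) = 0 at a ∈ {-2, 1, 2}; ∂C/∂b = 15b(b - 1)(b + 1)(b + 4) = 0 at b ∈ {-4, -1, 0, 1}.
The Hessian is diagonal: diag(C_aa, C_bb). Second derivatives: C_aa(-2)=-432, C_aa(1)=108, C_aa(2)=-144; C_bb(-4)=-900, C_bb(-1)=90, C_bb(0)=-60, C_bb(1)=150.
Local minima occur where both diagonal entries positive: (1, -1), (1, 1). Count: 2.

2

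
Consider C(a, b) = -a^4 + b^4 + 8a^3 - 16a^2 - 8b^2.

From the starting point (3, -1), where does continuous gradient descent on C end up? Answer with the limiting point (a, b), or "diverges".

(2, -2)

C is separable, so gradient descent decouples: a follows -∂C/∂a, b follows -∂C/∂b.
∂C/∂a = -4a(a - 4)(a - 2); at a=3 this is 12, so a decreases.
∂C/∂b = 4b(b - 2)(b + 2); at b=-1 this is 12, so b decreases.
a converges to its nearest critical value 2 (a local min of the a-part); b converges to -2. The iterate converges to (2, -2).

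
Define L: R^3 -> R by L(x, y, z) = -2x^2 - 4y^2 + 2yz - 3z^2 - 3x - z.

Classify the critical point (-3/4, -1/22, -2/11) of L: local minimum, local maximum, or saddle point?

local maximum

The Hessian is constant: H = [[-4, 0, 0], [0, -8, 2], [0, 2, -6]].
Leading principal minors: Δ₁ = -4, Δ₂ = 32, Δ₃ = -176.
The minors alternate sign starting negative (−, +, −), so H is negative definite: a local maximum.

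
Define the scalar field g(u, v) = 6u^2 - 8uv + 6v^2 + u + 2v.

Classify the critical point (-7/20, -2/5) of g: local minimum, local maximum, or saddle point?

The Hessian of g is constant: H = [[12, -8], [-8, 12]].
det(H) = 12·12 − (-8)² = 80.
det(H) > 0 and tr(H) = 24 > 0, so H is positive definite and the point is a local minimum.

local minimum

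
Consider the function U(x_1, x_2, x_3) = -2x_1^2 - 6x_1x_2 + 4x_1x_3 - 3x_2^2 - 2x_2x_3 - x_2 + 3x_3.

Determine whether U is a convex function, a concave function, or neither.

U is quadratic, so its Hessian is the constant matrix H = [[-4, -6, 4], [-6, -6, -2], [4, -2, 0]].
Leading principal minors: -4, -12, 208.
Neither pattern holds ⇒ H is indefinite ⇒ neither convex nor concave.

neither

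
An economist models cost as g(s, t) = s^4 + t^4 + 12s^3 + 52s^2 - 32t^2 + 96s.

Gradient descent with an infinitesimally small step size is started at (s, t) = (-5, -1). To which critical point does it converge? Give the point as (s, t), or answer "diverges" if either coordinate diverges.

(-4, -4)

g is separable, so gradient descent decouples: s follows -∂g/∂s, t follows -∂g/∂t.
∂g/∂s = 4(s + 2)(s + 3)(s + 4); at s=-5 this is -24, so s increases.
∂g/∂t = 4t(t - 4)(t + 4); at t=-1 this is 60, so t decreases.
s converges to its nearest critical value -4 (a local min of the s-part); t converges to -4. The iterate converges to (-4, -4).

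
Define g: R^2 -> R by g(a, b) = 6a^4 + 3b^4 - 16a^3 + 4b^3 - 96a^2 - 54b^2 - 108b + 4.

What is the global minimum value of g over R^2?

g(a,b) separates as P(a) + Q(b) + 4, so its minimum is min P + min Q + 4.
P'(a) = 24a(a - 4)(a + 2) vanishes at a ∈ {-2, 0, 4}; Q'(b) = 12(b - 3)(b + 1)(b + 3) vanishes at b ∈ {-3, -1, 3}.
Local minima of P (where P''>0): P(-2)=-160, P(4)=-1024. Local minima of Q: Q(-3)=-27, Q(3)=-459.
So the global minimum of g is P(4) + Q(3) + 4 = -1024 − 459 + 4 = -1479, attained at (4, 3).

-1479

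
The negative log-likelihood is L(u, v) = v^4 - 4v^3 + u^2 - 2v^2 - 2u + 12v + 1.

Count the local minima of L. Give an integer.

L separates as a function of u plus a function of v, so ∇L=0 decouples.
∂L/∂u = 2(u - 1) = 0 at u ∈ {1}; ∂L/∂v = 4(v - 3)(v - 1)(v + 1) = 0 at v ∈ {-1, 1, 3}.
The Hessian is diagonal: diag(L_uu, L_vv). Second derivatives: L_uu(1)=2; L_vv(-1)=32, L_vv(1)=-16, L_vv(3)=32.
Local minima occur where both diagonal entries positive: (1, -1), (1, 3). Count: 2.

2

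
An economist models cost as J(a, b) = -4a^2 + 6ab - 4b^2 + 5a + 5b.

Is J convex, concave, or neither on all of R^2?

concave

J is quadratic, so its Hessian is the constant matrix H = [[-8, 6], [6, -8]].
det(H) = 28, tr(H) = -16.
det(H) > 0 and tr(H) < 0, so H is negative definite everywhere: concave.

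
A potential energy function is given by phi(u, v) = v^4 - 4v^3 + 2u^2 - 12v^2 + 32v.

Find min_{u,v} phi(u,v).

phi(u,v) separates as P(u) + Q(v), so its minimum is min P + min Q.
P'(u) = 4u vanishes at u ∈ {0}; Q'(v) = 4(v - 4)(v - 1)(v + 2) vanishes at v ∈ {-2, 1, 4}.
Local minima of P (where P''>0): P(0)=0. Local minima of Q: Q(-2)=-64, Q(4)=-64.
So the global minimum of phi is P(0) + Q(-2) = 0 − 64 = -64, attained at (0, -2).

-64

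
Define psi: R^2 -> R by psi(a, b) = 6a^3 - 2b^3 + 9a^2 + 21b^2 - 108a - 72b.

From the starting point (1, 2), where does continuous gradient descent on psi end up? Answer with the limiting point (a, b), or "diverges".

(2, 3)

psi is separable, so gradient descent decouples: a follows -∂psi/∂a, b follows -∂psi/∂b.
∂psi/∂a = 18(a - 2)(a + 3); at a=1 this is -72, so a increases.
∂psi/∂b = -6(b - 4)(b - 3); at b=2 this is -12, so b increases.
a converges to its nearest critical value 2 (a local min of the a-part); b converges to 3. The iterate converges to (2, 3).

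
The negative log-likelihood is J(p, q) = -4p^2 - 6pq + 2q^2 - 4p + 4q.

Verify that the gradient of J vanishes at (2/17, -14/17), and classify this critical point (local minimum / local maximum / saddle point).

saddle point

∇J = (-8p - 6q - 4, -6p + 4q + 4); substituting (2/17, -14/17) gives ∇J = (0, 0), so (2/17, -14/17) is indeed a critical point.
The Hessian of J is constant: H = [[-8, -6], [-6, 4]].
det(H) = (-8)·4 − (-6)² = -68.
Since det(H) < 0, H is indefinite and the critical point is a saddle point.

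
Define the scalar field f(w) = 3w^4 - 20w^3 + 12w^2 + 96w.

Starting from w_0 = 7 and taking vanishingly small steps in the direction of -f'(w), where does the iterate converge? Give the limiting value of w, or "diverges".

f'(w) = 12(w - 4)(w - 2)(w + 1), so f'(7) = 1440.
Gradient descent moves in the -f' direction, i.e. w is decreasing.
The nearest critical point in that direction is w = 4, where f'' = 120 > 0 (a local minimum). The iterate converges there.

4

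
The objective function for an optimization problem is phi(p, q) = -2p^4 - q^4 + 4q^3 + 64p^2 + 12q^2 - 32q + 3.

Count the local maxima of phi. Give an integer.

phi separates as a function of p plus a function of q, so ∇phi=0 decouples.
∂phi/∂p = -8p(p - 4)(p + 4) = 0 at p ∈ {-4, 0, 4}; ∂phi/∂q = -4(q - 4)(q - 1)(q + 2) = 0 at q ∈ {-2, 1, 4}.
The Hessian is diagonal: diag(phi_pp, phi_qq). Second derivatives: phi_pp(-4)=-256, phi_pp(0)=128, phi_pp(4)=-256; phi_qq(-2)=-72, phi_qq(1)=36, phi_qq(4)=-72.
Local maxima occur where both diagonal entries negative: (-4, -2), (-4, 4), (4, -2), (4, 4). Count: 4.

4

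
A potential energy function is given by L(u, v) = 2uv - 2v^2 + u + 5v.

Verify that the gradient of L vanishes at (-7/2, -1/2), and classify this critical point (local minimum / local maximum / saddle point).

saddle point

∇L = (2v + 1, 2u - 4v + 5); substituting (-7/2, -1/2) gives ∇L = (0, 0), so (-7/2, -1/2) is indeed a critical point.
The Hessian of L is constant: H = [[0, 2], [2, -4]].
det(H) = 0·(-4) − 2² = -4.
Since det(H) < 0, H is indefinite and the critical point is a saddle point.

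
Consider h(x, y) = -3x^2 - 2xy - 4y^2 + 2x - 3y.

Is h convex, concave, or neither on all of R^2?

h is quadratic, so its Hessian is the constant matrix H = [[-6, -2], [-2, -8]].
det(H) = 44, tr(H) = -14.
det(H) > 0 and tr(H) < 0, so H is negative definite everywhere: concave.

concave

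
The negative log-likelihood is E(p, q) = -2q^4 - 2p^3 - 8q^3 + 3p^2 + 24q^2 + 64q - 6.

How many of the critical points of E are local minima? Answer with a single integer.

E separates as a function of p plus a function of q, so ∇E=0 decouples.
∂E/∂p = -6p(p - 1) = 0 at p ∈ {0, 1}; ∂E/∂q = -8(q - 2)(q + 1)(q + 4) = 0 at q ∈ {-4, -1, 2}.
The Hessian is diagonal: diag(E_pp, E_qq). Second derivatives: E_pp(0)=6, E_pp(1)=-6; E_qq(-4)=-144, E_qq(-1)=72, E_qq(2)=-144.
Local minima occur where both diagonal entries positive: (0, -1). Count: 1.

1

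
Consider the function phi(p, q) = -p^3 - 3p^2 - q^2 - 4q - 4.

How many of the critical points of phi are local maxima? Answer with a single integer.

1

phi separates as a function of p plus a function of q, so ∇phi=0 decouples.
∂phi/∂p = -3p(p + 2) = 0 at p ∈ {-2, 0}; ∂phi/∂q = -2(q + 2) = 0 at q ∈ {-2}.
The Hessian is diagonal: diag(phi_pp, phi_qq). Second derivatives: phi_pp(-2)=6, phi_pp(0)=-6; phi_qq(-2)=-2.
Local maxima occur where both diagonal entries negative: (0, -2). Count: 1.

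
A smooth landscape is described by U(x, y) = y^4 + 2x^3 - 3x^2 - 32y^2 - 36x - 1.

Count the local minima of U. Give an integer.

2

U separates as a function of x plus a function of y, so ∇U=0 decouples.
∂U/∂x = 6(x - 3)(x + 2) = 0 at x ∈ {-2, 3}; ∂U/∂y = 4y(y - 4)(y + 4) = 0 at y ∈ {-4, 0, 4}.
The Hessian is diagonal: diag(U_xx, U_yy). Second derivatives: U_xx(-2)=-30, U_xx(3)=30; U_yy(-4)=128, U_yy(0)=-64, U_yy(4)=128.
Local minima occur where both diagonal entries positive: (3, -4), (3, 4). Count: 2.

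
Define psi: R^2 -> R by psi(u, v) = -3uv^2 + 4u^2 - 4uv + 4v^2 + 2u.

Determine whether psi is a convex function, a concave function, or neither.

neither

The term -3uv^2 is cubic, so the Hessian is not constant.
∂²psi/∂v² = -6u + 8, which takes both signs as u varies (negative for sufficiently large u). A diagonal entry of the Hessian changing sign means the Hessian is neither positive- nor negative-semidefinite on all of R^2.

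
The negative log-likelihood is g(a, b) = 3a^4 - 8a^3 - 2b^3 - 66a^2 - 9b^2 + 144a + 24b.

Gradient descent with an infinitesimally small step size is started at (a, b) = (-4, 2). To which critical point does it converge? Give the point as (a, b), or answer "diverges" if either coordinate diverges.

diverges

g is separable, so gradient descent decouples: a follows -∂g/∂a, b follows -∂g/∂b.
∂g/∂a = 12(a - 4)(a - 1)(a + 3); at a=-4 this is -480, so a increases.
∂g/∂b = -6(b - 1)(b + 4); at b=2 this is -36, so b increases.
The b-coordinate has no critical point in that direction and runs off to infinity.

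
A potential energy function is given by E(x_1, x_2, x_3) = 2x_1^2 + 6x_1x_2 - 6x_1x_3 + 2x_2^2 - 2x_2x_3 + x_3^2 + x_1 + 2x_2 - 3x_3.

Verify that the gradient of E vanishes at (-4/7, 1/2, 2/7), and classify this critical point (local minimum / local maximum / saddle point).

saddle point

∇E = (4x_1 + 6x_2 - 6x_3 + 1, 6x_1 + 4x_2 - 2x_3 + 2, -6x_1 - 2x_2 + 2x_3 - 3); substituting (-4/7, 1/2, 2/7) gives ∇E = (0, 0, 0), so (-4/7, 1/2, 2/7) is indeed a critical point.
The Hessian is constant: H = [[4, 6, -6], [6, 4, -2], [-6, -2, 2]].
Leading principal minors: Δ₁ = 4, Δ₂ = -20, Δ₃ = -56.
The minors fit neither the all-positive nor the alternating-sign pattern, so H is indefinite: a saddle point.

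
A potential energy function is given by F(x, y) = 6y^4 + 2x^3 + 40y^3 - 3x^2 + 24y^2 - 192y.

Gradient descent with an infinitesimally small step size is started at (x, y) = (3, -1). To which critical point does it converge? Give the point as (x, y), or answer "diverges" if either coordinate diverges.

F is separable, so gradient descent decouples: x follows -∂F/∂x, y follows -∂F/∂y.
∂F/∂x = 6x(x - 1); at x=3 this is 36, so x decreases.
∂F/∂y = 24(y - 1)(y + 2)(y + 4); at y=-1 this is -144, so y increases.
x converges to its nearest critical value 1 (a local min of the x-part); y converges to 1. The iterate converges to (1, 1).

(1, 1)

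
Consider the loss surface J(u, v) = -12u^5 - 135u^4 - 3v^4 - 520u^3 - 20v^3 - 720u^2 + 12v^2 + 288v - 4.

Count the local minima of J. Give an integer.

J separates as a function of u plus a function of v, so ∇J=0 decouples.
∂J/∂u = -60u(u + 2)(u + 3)(u + 4) = 0 at u ∈ {-4, -3, -2, 0}; ∂J/∂v = -12(v - 2)(v + 3)(v + 4) = 0 at v ∈ {-4, -3, 2}.
The Hessian is diagonal: diag(J_uu, J_vv). Second derivatives: J_uu(-4)=480, J_uu(-3)=-180, J_uu(-2)=240, J_uu(0)=-1440; J_vv(-4)=-72, J_vv(-3)=60, J_vv(2)=-360.
Local minima occur where both diagonal entries positive: (-4, -3), (-2, -3). Count: 2.

2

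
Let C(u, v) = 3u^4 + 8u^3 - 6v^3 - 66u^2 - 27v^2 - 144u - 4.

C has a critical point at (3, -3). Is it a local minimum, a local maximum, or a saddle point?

The mixed partial ∂²C/∂u∂v is 0, so the Hessian at any point is diag(C_uu, C_vv) = diag(12(3u^2 + 4u - 11), -18(2v + 3)).
At (3, -3): H = diag(336, 54).
Both eigenvalues are positive, so H is positive definite: a local minimum.

local minimum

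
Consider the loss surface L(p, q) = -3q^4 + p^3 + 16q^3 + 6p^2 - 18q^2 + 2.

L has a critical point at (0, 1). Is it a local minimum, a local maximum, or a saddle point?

local minimum

The mixed partial ∂²L/∂p∂q is 0, so the Hessian at any point is diag(L_pp, L_qq) = diag(6(p + 2), 12(-3q^2 + 8q - 3)).
At (0, 1): H = diag(12, 24).
Both eigenvalues are positive, so H is positive definite: a local minimum.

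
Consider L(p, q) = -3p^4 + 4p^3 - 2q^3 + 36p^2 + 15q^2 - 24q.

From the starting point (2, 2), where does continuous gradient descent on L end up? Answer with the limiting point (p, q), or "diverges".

L is separable, so gradient descent decouples: p follows -∂L/∂p, q follows -∂L/∂q.
∂L/∂p = -12p(p - 3)(p + 2); at p=2 this is 96, so p decreases.
∂L/∂q = -6(q - 4)(q - 1); at q=2 this is 12, so q decreases.
p converges to its nearest critical value 0 (a local min of the p-part); q converges to 1. The iterate converges to (0, 1).

(0, 1)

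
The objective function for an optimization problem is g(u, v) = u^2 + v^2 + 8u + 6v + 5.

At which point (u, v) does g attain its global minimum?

(-4, -3)

g(u,v) separates as P(u) + Q(v) + 5, so its minimum is min P + min Q + 5.
P'(u) = 2u + 8 vanishes at u ∈ {-4}; Q'(v) = 2v + 6 vanishes at v ∈ {-3}.
Local minima of P (where P''>0): P(-4)=-16. Local minima of Q: Q(-3)=-9.
So the global minimum of g is P(-4) + Q(-3) + 5 = -16 − 9 + 5 = -20, attained at (-4, -3).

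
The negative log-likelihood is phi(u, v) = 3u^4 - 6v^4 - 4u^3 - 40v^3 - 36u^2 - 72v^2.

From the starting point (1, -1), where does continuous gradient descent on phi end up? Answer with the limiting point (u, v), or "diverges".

(3, -2)

phi is separable, so gradient descent decouples: u follows -∂phi/∂u, v follows -∂phi/∂v.
∂phi/∂u = 12u(u - 3)(u + 2); at u=1 this is -72, so u increases.
∂phi/∂v = -24v(v + 2)(v + 3); at v=-1 this is 48, so v decreases.
u converges to its nearest critical value 3 (a local min of the u-part); v converges to -2. The iterate converges to (3, -2).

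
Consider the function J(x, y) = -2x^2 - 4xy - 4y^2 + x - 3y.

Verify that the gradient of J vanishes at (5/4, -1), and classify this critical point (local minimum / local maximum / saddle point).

∇J = (-4x - 4y + 1, -4x - 8y - 3); substituting (5/4, -1) gives ∇J = (0, 0), so (5/4, -1) is indeed a critical point.
The Hessian of J is constant: H = [[-4, -4], [-4, -8]].
det(H) = (-4)·(-8) − (-4)² = 16.
det(H) > 0 and tr(H) = -12 < 0, so H is negative definite and the point is a local maximum.

local maximum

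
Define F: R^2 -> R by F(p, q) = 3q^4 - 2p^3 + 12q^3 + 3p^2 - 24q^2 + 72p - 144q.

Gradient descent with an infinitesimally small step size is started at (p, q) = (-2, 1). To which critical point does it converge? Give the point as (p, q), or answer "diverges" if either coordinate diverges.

F is separable, so gradient descent decouples: p follows -∂F/∂p, q follows -∂F/∂q.
∂F/∂p = -6(p - 4)(p + 3); at p=-2 this is 36, so p decreases.
∂F/∂q = 12(q - 2)(q + 2)(q + 3); at q=1 this is -144, so q increases.
p converges to its nearest critical value -3 (a local min of the p-part); q converges to 2. The iterate converges to (-3, 2).

(-3, 2)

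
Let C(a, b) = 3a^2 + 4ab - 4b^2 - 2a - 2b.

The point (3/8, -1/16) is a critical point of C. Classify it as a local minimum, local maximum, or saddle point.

The Hessian of C is constant: H = [[6, 4], [4, -8]].
det(H) = 6·(-8) − 4² = -64.
Since det(H) < 0, H is indefinite and the critical point is a saddle point.

saddle point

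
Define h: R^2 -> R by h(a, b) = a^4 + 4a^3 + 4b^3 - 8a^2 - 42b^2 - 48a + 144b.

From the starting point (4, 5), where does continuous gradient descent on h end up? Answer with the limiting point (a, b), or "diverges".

h is separable, so gradient descent decouples: a follows -∂h/∂a, b follows -∂h/∂b.
∂h/∂a = 4(a - 2)(a + 2)(a + 3); at a=4 this is 336, so a decreases.
∂h/∂b = 12(b - 4)(b - 3); at b=5 this is 24, so b decreases.
a converges to its nearest critical value 2 (a local min of the a-part); b converges to 4. The iterate converges to (2, 4).

(2, 4)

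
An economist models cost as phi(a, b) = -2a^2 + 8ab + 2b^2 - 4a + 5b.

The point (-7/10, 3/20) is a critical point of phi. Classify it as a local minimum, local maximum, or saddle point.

The Hessian of phi is constant: H = [[-4, 8], [8, 4]].
det(H) = (-4)·4 − 8² = -80.
Since det(H) < 0, H is indefinite and the critical point is a saddle point.

saddle point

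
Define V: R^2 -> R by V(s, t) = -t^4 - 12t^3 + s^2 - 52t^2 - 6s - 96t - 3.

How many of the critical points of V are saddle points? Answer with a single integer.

V separates as a function of s plus a function of t, so ∇V=0 decouples.
∂V/∂s = 2(s - 3) = 0 at s ∈ {3}; ∂V/∂t = -4(t + 2)(t + 3)(t + 4) = 0 at t ∈ {-4, -3, -2}.
The Hessian is diagonal: diag(V_ss, V_tt). Second derivatives: V_ss(3)=2; V_tt(-4)=-8, V_tt(-3)=4, V_tt(-2)=-8.
Saddle points occur where the two diagonal entries have opposite signs: (3, -4), (3, -2). Count: 2.

2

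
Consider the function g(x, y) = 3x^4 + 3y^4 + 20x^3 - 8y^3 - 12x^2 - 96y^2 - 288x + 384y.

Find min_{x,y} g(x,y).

-2208

g(x,y) separates as P(x) + Q(y), so its minimum is min P + min Q.
P'(x) = 12(x - 2)(x + 3)(x + 4) vanishes at x ∈ {-4, -3, 2}; Q'(y) = 12(y - 4)(y - 2)(y + 4) vanishes at y ∈ {-4, 2, 4}.
Local minima of P (where P''>0): P(-4)=448, P(2)=-416. Local minima of Q: Q(-4)=-1792, Q(4)=256.
So the global minimum of g is P(2) + Q(-4) = -416 − 1792 = -2208, attained at (2, -4).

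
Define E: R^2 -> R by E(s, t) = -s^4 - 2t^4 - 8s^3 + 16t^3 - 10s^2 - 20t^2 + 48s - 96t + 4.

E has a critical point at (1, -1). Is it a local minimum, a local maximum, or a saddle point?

The mixed partial ∂²E/∂s∂t is 0, so the Hessian at any point is diag(E_ss, E_tt) = diag(-4(3s^2 + 12s + 5), 8(-3t^2 + 12t - 5)).
At (1, -1): H = diag(-80, -160).
Both eigenvalues are negative, so H is negative definite: a local maximum.

local maximum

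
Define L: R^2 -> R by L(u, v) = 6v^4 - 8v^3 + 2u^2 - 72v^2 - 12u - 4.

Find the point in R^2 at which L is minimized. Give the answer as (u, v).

(3, 3)

L(u,v) separates as P(u) + Q(v) − 4, so its minimum is min P + min Q − 4.
P'(u) = 4u - 12 vanishes at u ∈ {3}; Q'(v) = 24v(v - 3)(v + 2) vanishes at v ∈ {-2, 0, 3}.
Local minima of P (where P''>0): P(3)=-18. Local minima of Q: Q(-2)=-128, Q(3)=-378.
So the global minimum of L is P(3) + Q(3) − 4 = -18 − 378 − 4 = -400, attained at (3, 3).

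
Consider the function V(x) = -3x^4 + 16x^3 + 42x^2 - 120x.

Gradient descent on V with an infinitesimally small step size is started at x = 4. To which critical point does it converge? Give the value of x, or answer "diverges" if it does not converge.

1

V'(x) = -12(x - 5)(x - 1)(x + 2), so V'(4) = 216.
Gradient descent moves in the -V' direction, i.e. x is decreasing.
The nearest critical point in that direction is x = 1, where V'' = 144 > 0 (a local minimum). The iterate converges there.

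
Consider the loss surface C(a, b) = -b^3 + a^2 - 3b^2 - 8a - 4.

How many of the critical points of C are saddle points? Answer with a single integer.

C separates as a function of a plus a function of b, so ∇C=0 decouples.
∂C/∂a = 2(a - 4) = 0 at a ∈ {4}; ∂C/∂b = -3b(b + 2) = 0 at b ∈ {-2, 0}.
The Hessian is diagonal: diag(C_aa, C_bb). Second derivatives: C_aa(4)=2; C_bb(-2)=6, C_bb(0)=-6.
Saddle points occur where the two diagonal entries have opposite signs: (4, 0). Count: 1.

1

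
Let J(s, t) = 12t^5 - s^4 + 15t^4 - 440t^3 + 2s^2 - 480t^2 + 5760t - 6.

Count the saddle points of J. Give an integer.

J separates as a function of s plus a function of t, so ∇J=0 decouples.
∂J/∂s = -4s(s - 1)(s + 1) = 0 at s ∈ {-1, 0, 1}; ∂J/∂t = 60(t - 4)(t - 2)(t + 3)(t + 4) = 0 at t ∈ {-4, -3, 2, 4}.
The Hessian is diagonal: diag(J_ss, J_tt). Second derivatives: J_ss(-1)=-8, J_ss(0)=4, J_ss(1)=-8; J_tt(-4)=-2880, J_tt(-3)=2100, J_tt(2)=-3600, J_tt(4)=6720.
Saddle points occur where the two diagonal entries have opposite signs: (-1, -3), (-1, 4), (0, -4), (0, 2), (1, -3), (1, 4). Count: 6.

6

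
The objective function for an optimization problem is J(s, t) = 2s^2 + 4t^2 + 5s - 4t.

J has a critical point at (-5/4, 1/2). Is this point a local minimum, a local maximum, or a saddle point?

The Hessian of J is constant: H = [[4, 0], [0, 8]].
det(H) = 4·8 − 0² = 32.
det(H) > 0 and tr(H) = 12 > 0, so H is positive definite and the point is a local minimum.

local minimum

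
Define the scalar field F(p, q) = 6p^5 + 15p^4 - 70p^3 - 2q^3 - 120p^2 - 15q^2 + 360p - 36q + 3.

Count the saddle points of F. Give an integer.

F separates as a function of p plus a function of q, so ∇F=0 decouples.
∂F/∂p = 30(p - 2)(p - 1)(p + 2)(p + 3) = 0 at p ∈ {-3, -2, 1, 2}; ∂F/∂q = -6(q + 2)(q + 3) = 0 at q ∈ {-3, -2}.
The Hessian is diagonal: diag(F_pp, F_qq). Second derivatives: F_pp(-3)=-600, F_pp(-2)=360, F_pp(1)=-360, F_pp(2)=600; F_qq(-3)=6, F_qq(-2)=-6.
Saddle points occur where the two diagonal entries have opposite signs: (-3, -3), (-2, -2), (1, -3), (2, -2). Count: 4.

4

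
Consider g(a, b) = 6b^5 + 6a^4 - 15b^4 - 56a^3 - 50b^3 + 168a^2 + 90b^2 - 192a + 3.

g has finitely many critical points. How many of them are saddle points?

g separates as a function of a plus a function of b, so ∇g=0 decouples.
∂g/∂a = 24(a - 4)(a - 2)(a - 1) = 0 at a ∈ {1, 2, 4}; ∂g/∂b = 30b(b - 3)(b - 1)(b + 2) = 0 at b ∈ {-2, 0, 1, 3}.
The Hessian is diagonal: diag(g_aa, g_bb). Second derivatives: g_aa(1)=72, g_aa(2)=-48, g_aa(4)=144; g_bb(-2)=-900, g_bb(0)=180, g_bb(1)=-180, g_bb(3)=900.
Saddle points occur where the two diagonal entries have opposite signs: (1, -2), (1, 1), (2, 0), (2, 3), (4, -2), (4, 1). Count: 6.

6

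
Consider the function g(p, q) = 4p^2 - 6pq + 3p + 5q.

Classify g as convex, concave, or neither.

neither

g is quadratic, so its Hessian is the constant matrix H = [[8, -6], [-6, 0]].
det(H) = -36, tr(H) = 8.
det(H) < 0, so H is indefinite: neither convex nor concave.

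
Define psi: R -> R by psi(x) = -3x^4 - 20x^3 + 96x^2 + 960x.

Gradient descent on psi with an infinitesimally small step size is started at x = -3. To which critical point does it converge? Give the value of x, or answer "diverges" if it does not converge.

-4

psi'(x) = -12(x - 4)(x + 4)(x + 5), so psi'(-3) = 168.
Gradient descent moves in the -psi' direction, i.e. x is decreasing.
The nearest critical point in that direction is x = -4, where psi'' = 96 > 0 (a local minimum). The iterate converges there.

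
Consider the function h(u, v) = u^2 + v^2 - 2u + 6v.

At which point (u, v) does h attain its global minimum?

(1, -3)

h(u,v) separates as P(u) + Q(v), so its minimum is min P + min Q.
P'(u) = 2u - 2 vanishes at u ∈ {1}; Q'(v) = 2v + 6 vanishes at v ∈ {-3}.
Local minima of P (where P''>0): P(1)=-1. Local minima of Q: Q(-3)=-9.
So the global minimum of h is P(1) + Q(-3) = -1 − 9 = -10, attained at (1, -3).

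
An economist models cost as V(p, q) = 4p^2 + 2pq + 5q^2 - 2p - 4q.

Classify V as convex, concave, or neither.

V is quadratic, so its Hessian is the constant matrix H = [[8, 2], [2, 10]].
det(H) = 76, tr(H) = 18.
det(H) > 0 and tr(H) > 0, so H is positive definite everywhere: convex.

convex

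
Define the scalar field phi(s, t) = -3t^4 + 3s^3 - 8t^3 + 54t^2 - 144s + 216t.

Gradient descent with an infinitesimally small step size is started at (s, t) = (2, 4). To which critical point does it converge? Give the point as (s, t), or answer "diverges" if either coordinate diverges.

phi is separable, so gradient descent decouples: s follows -∂phi/∂s, t follows -∂phi/∂t.
∂phi/∂s = 9(s - 4)(s + 4); at s=2 this is -108, so s increases.
∂phi/∂t = -12(t - 3)(t + 2)(t + 3); at t=4 this is -504, so t increases.
The t-coordinate has no critical point in that direction and runs off to infinity.

diverges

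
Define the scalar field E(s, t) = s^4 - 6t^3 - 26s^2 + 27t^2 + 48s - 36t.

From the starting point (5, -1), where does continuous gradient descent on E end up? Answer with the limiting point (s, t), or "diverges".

E is separable, so gradient descent decouples: s follows -∂E/∂s, t follows -∂E/∂t.
∂E/∂s = 4(s - 3)(s - 1)(s + 4); at s=5 this is 288, so s decreases.
∂E/∂t = -18(t - 2)(t - 1); at t=-1 this is -108, so t increases.
s converges to its nearest critical value 3 (a local min of the s-part); t converges to 1. The iterate converges to (3, 1).

(3, 1)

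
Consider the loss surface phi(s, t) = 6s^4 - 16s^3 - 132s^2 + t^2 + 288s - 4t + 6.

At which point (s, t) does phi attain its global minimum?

(-3, 2)

phi(s,t) separates as P(s) + Q(t) + 6, so its minimum is min P + min Q + 6.
P'(s) = 24(s - 4)(s - 1)(s + 3) vanishes at s ∈ {-3, 1, 4}; Q'(t) = 2(t - 2) vanishes at t ∈ {2}.
Local minima of P (where P''>0): P(-3)=-1134, P(4)=-448. Local minima of Q: Q(2)=-4.
So the global minimum of phi is P(-3) + Q(2) + 6 = -1134 − 4 + 6 = -1132, attained at (-3, 2).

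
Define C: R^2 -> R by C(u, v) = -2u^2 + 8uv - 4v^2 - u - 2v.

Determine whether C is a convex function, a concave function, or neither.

neither

C is quadratic, so its Hessian is the constant matrix H = [[-4, 8], [8, -8]].
det(H) = -32, tr(H) = -12.
det(H) < 0, so H is indefinite: neither convex nor concave.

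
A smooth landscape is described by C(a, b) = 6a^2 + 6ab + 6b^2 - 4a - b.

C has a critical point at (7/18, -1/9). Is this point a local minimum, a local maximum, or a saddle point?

The Hessian of C is constant: H = [[12, 6], [6, 12]].
det(H) = 12·12 − 6² = 108.
det(H) > 0 and tr(H) = 24 > 0, so H is positive definite and the point is a local minimum.

local minimum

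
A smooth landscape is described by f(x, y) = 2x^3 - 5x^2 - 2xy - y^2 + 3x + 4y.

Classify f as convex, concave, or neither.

neither

The term 2x^3 is cubic, so the Hessian is not constant.
∂²f/∂x² = 12x - 10, which takes both signs as x varies (negative for sufficiently negative x). A diagonal entry of the Hessian changing sign means the Hessian is neither positive- nor negative-semidefinite on all of R^2.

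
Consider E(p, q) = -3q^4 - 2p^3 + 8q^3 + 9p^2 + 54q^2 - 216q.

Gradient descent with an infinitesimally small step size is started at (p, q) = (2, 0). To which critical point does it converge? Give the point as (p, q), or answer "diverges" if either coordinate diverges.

(0, 2)

E is separable, so gradient descent decouples: p follows -∂E/∂p, q follows -∂E/∂q.
∂E/∂p = -6p(p - 3); at p=2 this is 12, so p decreases.
∂E/∂q = -12(q - 3)(q - 2)(q + 3); at q=0 this is -216, so q increases.
p converges to its nearest critical value 0 (a local min of the p-part); q converges to 2. The iterate converges to (0, 2).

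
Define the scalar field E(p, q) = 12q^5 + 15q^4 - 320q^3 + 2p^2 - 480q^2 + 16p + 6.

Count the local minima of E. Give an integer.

2

E separates as a function of p plus a function of q, so ∇E=0 decouples.
∂E/∂p = 4(p + 4) = 0 at p ∈ {-4}; ∂E/∂q = 60q(q - 4)(q + 1)(q + 4) = 0 at q ∈ {-4, -1, 0, 4}.
The Hessian is diagonal: diag(E_pp, E_qq). Second derivatives: E_pp(-4)=4; E_qq(-4)=-5760, E_qq(-1)=900, E_qq(0)=-960, E_qq(4)=9600.
Local minima occur where both diagonal entries positive: (-4, -1), (-4, 4). Count: 2.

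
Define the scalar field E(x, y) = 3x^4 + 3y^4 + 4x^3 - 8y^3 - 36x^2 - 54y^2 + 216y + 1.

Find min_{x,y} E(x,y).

E(x,y) separates as P(x) + Q(y) + 1, so its minimum is min P + min Q + 1.
P'(x) = 12x(x - 2)(x + 3) vanishes at x ∈ {-3, 0, 2}; Q'(y) = 12(y - 3)(y - 2)(y + 3) vanishes at y ∈ {-3, 2, 3}.
Local minima of P (where P''>0): P(-3)=-189, P(2)=-64. Local minima of Q: Q(-3)=-675, Q(3)=189.
So the global minimum of E is P(-3) + Q(-3) + 1 = -189 − 675 + 1 = -863, attained at (-3, -3).

-863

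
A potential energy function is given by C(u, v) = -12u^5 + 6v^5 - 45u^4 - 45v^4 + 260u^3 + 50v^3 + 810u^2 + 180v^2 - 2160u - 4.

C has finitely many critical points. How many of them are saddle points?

C separates as a function of u plus a function of v, so ∇C=0 decouples.
∂C/∂u = -60(u - 3)(u - 1)(u + 3)(u + 4) = 0 at u ∈ {-4, -3, 1, 3}; ∂C/∂v = 30v(v - 4)(v - 3)(v + 1) = 0 at v ∈ {-1, 0, 3, 4}.
The Hessian is diagonal: diag(C_uu, C_vv). Second derivatives: C_uu(-4)=2100, C_uu(-3)=-1440, C_uu(1)=2400, C_uu(3)=-5040; C_vv(-1)=-600, C_vv(0)=360, C_vv(3)=-360, C_vv(4)=600.
Saddle points occur where the two diagonal entries have opposite signs: (-4, -1), (-4, 3), (-3, 0), (-3, 4), (1, -1), (1, 3), (3, 0), (3, 4). Count: 8.

8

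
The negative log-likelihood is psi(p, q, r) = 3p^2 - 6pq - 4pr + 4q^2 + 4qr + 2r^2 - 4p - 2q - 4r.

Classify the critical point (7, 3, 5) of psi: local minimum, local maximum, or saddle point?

The Hessian is constant: H = [[6, -6, -4], [-6, 8, 4], [-4, 4, 4]].
Leading principal minors: Δ₁ = 6, Δ₂ = 12, Δ₃ = 16.
All leading minors are positive, so H is positive definite: a local minimum.

local minimum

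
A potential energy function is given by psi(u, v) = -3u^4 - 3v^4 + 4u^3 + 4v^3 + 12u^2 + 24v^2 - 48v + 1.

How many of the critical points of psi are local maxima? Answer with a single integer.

4

psi separates as a function of u plus a function of v, so ∇psi=0 decouples.
∂psi/∂u = -12u(u - 2)(u + 1) = 0 at u ∈ {-1, 0, 2}; ∂psi/∂v = -12(v - 2)(v - 1)(v + 2) = 0 at v ∈ {-2, 1, 2}.
The Hessian is diagonal: diag(psi_uu, psi_vv). Second derivatives: psi_uu(-1)=-36, psi_uu(0)=24, psi_uu(2)=-72; psi_vv(-2)=-144, psi_vv(1)=36, psi_vv(2)=-48.
Local maxima occur where both diagonal entries negative: (-1, -2), (-1, 2), (2, -2), (2, 2). Count: 4.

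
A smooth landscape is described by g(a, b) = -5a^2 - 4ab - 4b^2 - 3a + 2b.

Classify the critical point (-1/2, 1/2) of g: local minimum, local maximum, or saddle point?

The Hessian of g is constant: H = [[-10, -4], [-4, -8]].
det(H) = (-10)·(-8) − (-4)² = 64.
det(H) > 0 and tr(H) = -18 < 0, so H is negative definite and the point is a local maximum.

local maximum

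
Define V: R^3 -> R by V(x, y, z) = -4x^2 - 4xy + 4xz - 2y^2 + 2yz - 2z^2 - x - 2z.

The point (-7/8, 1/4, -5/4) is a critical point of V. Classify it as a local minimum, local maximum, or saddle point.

The Hessian is constant: H = [[-8, -4, 4], [-4, -4, 2], [4, 2, -4]].
Leading principal minors: Δ₁ = -8, Δ₂ = 16, Δ₃ = -32.
The minors alternate sign starting negative (−, +, −), so H is negative definite: a local maximum.

local maximum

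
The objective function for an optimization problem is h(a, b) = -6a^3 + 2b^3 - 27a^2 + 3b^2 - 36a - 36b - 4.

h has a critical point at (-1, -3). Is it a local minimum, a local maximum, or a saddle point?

local maximum

The mixed partial ∂²h/∂a∂b is 0, so the Hessian at any point is diag(h_aa, h_bb) = diag(-18(2a + 3), 6(2b + 1)).
At (-1, -3): H = diag(-18, -30).
Both eigenvalues are negative, so H is negative definite: a local maximum.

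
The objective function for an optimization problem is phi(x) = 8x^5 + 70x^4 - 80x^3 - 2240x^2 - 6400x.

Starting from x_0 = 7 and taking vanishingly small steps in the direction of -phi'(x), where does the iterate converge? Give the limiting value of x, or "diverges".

phi'(x) = 40(x - 4)(x + 2)(x + 4)(x + 5), so phi'(7) = 142560.
Gradient descent moves in the -phi' direction, i.e. x is decreasing.
The nearest critical point in that direction is x = 4, where phi'' = 17280 > 0 (a local minimum). The iterate converges there.

4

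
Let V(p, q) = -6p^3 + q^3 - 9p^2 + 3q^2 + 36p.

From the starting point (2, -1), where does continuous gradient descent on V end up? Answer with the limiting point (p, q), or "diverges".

diverges

V is separable, so gradient descent decouples: p follows -∂V/∂p, q follows -∂V/∂q.
∂V/∂p = -18(p - 1)(p + 2); at p=2 this is -72, so p increases.
∂V/∂q = 3q(q + 2); at q=-1 this is -3, so q increases.
The p-coordinate has no critical point in that direction and runs off to infinity.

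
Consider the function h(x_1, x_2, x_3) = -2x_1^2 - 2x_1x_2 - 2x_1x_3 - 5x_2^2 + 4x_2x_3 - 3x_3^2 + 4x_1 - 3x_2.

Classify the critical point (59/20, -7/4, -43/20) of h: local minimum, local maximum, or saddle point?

local maximum

The Hessian is constant: H = [[-4, -2, -2], [-2, -10, 4], [-2, 4, -6]].
Leading principal minors: Δ₁ = -4, Δ₂ = 36, Δ₃ = -80.
The minors alternate sign starting negative (−, +, −), so H is negative definite: a local maximum.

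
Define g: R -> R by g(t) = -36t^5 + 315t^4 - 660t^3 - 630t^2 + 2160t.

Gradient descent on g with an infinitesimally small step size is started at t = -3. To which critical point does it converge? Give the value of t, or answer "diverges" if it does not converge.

-1

g'(t) = -180(t - 4)(t - 3)(t - 1)(t + 1), so g'(-3) = -60480.
Gradient descent moves in the -g' direction, i.e. t is increasing.
The nearest critical point in that direction is t = -1, where g'' = 7200 > 0 (a local minimum). The iterate converges there.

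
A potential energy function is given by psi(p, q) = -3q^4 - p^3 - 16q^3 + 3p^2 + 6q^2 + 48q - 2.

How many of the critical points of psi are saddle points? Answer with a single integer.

3

psi separates as a function of p plus a function of q, so ∇psi=0 decouples.
∂psi/∂p = -3p(p - 2) = 0 at p ∈ {0, 2}; ∂psi/∂q = -12(q - 1)(q + 1)(q + 4) = 0 at q ∈ {-4, -1, 1}.
The Hessian is diagonal: diag(psi_pp, psi_qq). Second derivatives: psi_pp(0)=6, psi_pp(2)=-6; psi_qq(-4)=-180, psi_qq(-1)=72, psi_qq(1)=-120.
Saddle points occur where the two diagonal entries have opposite signs: (0, -4), (0, 1), (2, -1). Count: 3.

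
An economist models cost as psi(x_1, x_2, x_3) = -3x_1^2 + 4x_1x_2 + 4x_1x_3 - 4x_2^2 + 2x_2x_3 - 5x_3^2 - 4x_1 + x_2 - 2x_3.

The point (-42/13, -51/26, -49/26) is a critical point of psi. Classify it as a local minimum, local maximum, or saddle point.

The Hessian is constant: H = [[-6, 4, 4], [4, -8, 2], [4, 2, -10]].
Leading principal minors: Δ₁ = -6, Δ₂ = 32, Δ₃ = -104.
The minors alternate sign starting negative (−, +, −), so H is negative definite: a local maximum.

local maximum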